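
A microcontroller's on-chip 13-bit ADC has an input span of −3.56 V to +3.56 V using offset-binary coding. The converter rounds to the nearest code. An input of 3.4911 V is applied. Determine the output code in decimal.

code 8113

With 8192 levels over 7.12 V, one step is 0.869 mV.
Input sits at 8112.726 steps above V_low.
So the output code is 8113.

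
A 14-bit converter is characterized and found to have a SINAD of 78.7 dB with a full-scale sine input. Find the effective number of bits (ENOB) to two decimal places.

ENOB = (SINAD − 1.76) / 6.02 = (78.7 − 1.76)/6.02 = 12.781.

12.78 bits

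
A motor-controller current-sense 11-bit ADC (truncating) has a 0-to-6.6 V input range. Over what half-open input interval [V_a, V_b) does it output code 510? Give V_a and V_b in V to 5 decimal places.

LSB = 6.6/2^11 = 3.223 mV.
V_a = V_low + 510·LSB = 1.64355 V; V_b = V_low + 511·LSB = 1.64678 V.

[1.64355 V, 1.64678 V)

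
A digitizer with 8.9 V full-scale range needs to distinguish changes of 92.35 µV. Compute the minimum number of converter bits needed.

17 bits

Number of steps required ≥ 8.9 V / 92.35 µV = 96372.50.
Need 2^N ≥ 96372.50; 2^16 = 65536, 2^17 = 131072.
Minimum N = 17.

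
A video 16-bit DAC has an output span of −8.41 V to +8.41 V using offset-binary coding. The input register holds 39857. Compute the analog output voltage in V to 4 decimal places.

LSB = 16.82 V / 2^16 = 256.65 µV.
V_out = (−8.41) + 39857 × 0.000256653 V = 1.81941 V.

1.8194 V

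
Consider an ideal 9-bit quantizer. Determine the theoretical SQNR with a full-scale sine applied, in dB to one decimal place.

SNR ≈ 6.02·N + 1.76 dB = 6.02·9 + 1.76 = 55.94 dB.

55.9 dB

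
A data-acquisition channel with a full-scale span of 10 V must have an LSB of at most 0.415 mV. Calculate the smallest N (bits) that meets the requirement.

Number of steps required ≥ 10 V / 0.415 mV = 24096.39.
Need 2^N ≥ 24096.39; 2^14 = 16384, 2^15 = 32768.
Minimum N = 15.

15 bits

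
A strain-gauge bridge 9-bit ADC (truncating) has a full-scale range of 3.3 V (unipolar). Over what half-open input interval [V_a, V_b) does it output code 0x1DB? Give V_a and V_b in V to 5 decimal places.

LSB = 3.3/2^9 = 6.445 mV.
Code 0x1DB = 475 decimal.
V_a = V_low + 475·LSB = 3.06152 V; V_b = V_low + 476·LSB = 3.06797 V.

[3.06152 V, 3.06797 V)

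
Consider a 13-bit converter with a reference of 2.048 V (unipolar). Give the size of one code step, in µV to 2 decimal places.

Full-scale span = 2.048 V.
LSB = 2.048 / 2^13 = 2.048 / 8192 = 0.00025 V = 250.00 µV.

250.00 µV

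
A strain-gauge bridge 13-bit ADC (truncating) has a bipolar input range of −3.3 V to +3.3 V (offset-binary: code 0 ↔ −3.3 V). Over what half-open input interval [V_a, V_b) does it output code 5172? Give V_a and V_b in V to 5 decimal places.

[0.86689 V, 0.86770 V)

LSB = 6.6/2^13 = 0.806 mV.
V_a = V_low + 5172·LSB = 0.866895 V; V_b = V_low + 5173·LSB = 0.8677 V.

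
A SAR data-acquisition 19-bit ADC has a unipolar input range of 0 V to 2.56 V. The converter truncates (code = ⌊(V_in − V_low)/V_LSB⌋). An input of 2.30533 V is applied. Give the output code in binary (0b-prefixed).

code 0b1110011010001000011 (decimal 472131)

Full-scale span = 2.56 V; LSB = 2.56/2^19 = 4.88 µV.
Input sits at 472131.584 steps above V_low.
Floor → code 472131.
In binary (0b-prefixed): 0b1110011010001000011.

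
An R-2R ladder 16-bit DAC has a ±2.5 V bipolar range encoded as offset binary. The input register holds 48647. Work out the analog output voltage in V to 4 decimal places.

LSB = 5 V / 2^16 = 76.29 µV.
V_out = (−2.5) + 48647 × 7.62939e-05 V = 1.21147 V.

1.2115 V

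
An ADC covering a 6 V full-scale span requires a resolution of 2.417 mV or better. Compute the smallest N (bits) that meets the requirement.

Number of steps required ≥ 6 V / 2.417 mV = 2482.42.
Need 2^N ≥ 2482.42; 2^11 = 2048, 2^12 = 4096.
Minimum N = 12.

12 bits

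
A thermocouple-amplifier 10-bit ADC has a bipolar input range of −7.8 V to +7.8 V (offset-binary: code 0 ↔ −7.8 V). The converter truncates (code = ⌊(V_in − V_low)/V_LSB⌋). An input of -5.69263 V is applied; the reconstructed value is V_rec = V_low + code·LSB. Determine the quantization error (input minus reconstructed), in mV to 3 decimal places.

LSB = 15.6/2^10 = 15.234 mV.
(V_in − V_low)/LSB = (-5.69263 − (−7.8))/0.0152344 = 138.3299 → code 138 (floor).
Code 138 maps back to (−7.8) + 138×0.0152344 V = -5.6976562 V.
Difference: 0.00502625 V → 5.026 mV.

5.026 mV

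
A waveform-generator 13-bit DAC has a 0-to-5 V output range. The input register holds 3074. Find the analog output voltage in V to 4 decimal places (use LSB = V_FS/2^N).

LSB = 5 V / 2^13 = 0.610 mV.
V_out = 0 + 3074 × 0.000610352 V = 1.87622 V.

1.8762 V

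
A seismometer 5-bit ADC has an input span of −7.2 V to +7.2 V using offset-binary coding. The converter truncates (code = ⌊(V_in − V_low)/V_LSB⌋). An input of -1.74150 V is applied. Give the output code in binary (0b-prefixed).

code 0b1100 (decimal 12)

LSB = 14.4 V / 32 = 450.000 mV.
(V_in − V_low)/LSB = (-1.74150 − (−7.2)) / 0.45 = 12.130.
Floor → code 12.
In binary (0b-prefixed): 0b1100.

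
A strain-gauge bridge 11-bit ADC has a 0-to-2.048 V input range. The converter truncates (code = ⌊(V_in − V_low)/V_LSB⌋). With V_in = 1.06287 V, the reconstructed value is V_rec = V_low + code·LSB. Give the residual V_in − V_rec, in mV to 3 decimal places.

LSB = 2.048/2^11 = 1.000 mV.
Scaled input = 1062.8700 LSBs, so code = 1062.
Code 1062 maps back to 0 + 1062×0.001 V = 1.062 V.
Difference: 0.00087 V → 0.870 mV.

0.870 mV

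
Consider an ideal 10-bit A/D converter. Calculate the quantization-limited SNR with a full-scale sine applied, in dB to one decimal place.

62.0 dB

SNR ≈ 6.02·N + 1.76 dB = 6.02·10 + 1.76 = 61.96 dB.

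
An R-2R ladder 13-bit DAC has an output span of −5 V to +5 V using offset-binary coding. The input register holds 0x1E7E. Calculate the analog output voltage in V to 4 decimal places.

LSB = 10 V / 2^13 = 1.221 mV.
Code 0x1E7E = 7806 decimal.
V_out = (−5) + 7806 × 0.0012207 V = 4.52881 V.

4.5288 V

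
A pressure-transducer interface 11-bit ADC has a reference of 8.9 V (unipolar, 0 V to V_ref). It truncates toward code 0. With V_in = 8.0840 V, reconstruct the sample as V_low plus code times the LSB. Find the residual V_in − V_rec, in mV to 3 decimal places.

0.992 mV

One LSB is 8.9 V / 2048 = 4.346 mV.
(8.0840 − 0)/0.0043457 = 1860.2283; ⌊·⌋ gives code 1860.
V_rec = 0 + 1860·0.0043457 = 8.0830078 V.
Difference: 0.000992188 V → 0.992 mV.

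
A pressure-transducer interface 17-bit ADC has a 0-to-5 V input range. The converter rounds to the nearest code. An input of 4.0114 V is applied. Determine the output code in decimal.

code 105156

LSB = 5 V / 131072 = 38.15 µV.
(V_in − V_low)/LSB = (4.0114 − 0) / 3.8147e-05 = 105156.444.
Round → code 105156.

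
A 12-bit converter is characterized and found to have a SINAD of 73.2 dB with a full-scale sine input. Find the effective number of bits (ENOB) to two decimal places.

11.87 bits

ENOB = (SINAD − 1.76) / 6.02 = (73.2 − 1.76)/6.02 = 11.867.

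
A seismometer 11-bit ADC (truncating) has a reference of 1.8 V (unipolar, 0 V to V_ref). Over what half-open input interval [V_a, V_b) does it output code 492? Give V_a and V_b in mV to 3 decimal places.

[432.422 mV, 433.301 mV)

LSB = 1.8/2^11 = 0.879 mV.
V_a = V_low + 492·LSB = 0.432422 V; V_b = V_low + 493·LSB = 0.433301 V.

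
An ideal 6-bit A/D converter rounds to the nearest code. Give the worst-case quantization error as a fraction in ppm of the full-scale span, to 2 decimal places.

Rounding → worst-case error = ½ LSB = V_FS/2^7, so 1e+06/128 = 7812.5 ppm of full scale.

7812.50 ppm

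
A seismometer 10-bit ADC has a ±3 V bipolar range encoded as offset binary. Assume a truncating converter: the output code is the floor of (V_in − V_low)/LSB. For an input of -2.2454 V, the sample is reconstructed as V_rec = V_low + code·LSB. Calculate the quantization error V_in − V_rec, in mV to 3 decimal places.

Step size: 6 V ÷ 2^10 = 5.859 mV.
(-2.2454 − (−3))/0.00585938 = 128.7851; ⌊·⌋ gives code 128.
V_rec = (−3) + 128·0.00585938 = -2.25 V.
Difference: 0.0046 V → 4.600 mV.

4.600 mV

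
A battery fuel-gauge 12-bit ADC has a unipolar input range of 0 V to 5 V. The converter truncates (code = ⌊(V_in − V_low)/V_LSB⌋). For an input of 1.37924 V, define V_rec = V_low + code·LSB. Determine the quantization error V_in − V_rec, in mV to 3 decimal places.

Step size: 5 V ÷ 2^12 = 1.221 mV.
(1.37924 − 0)/0.0012207 = 1129.8734; ⌊·⌋ gives code 1129.
Code 1129 maps back to 0 + 1129×0.0012207 V = 1.3781738 V.
Difference: 0.00106617 V → 1.066 mV.

1.066 mV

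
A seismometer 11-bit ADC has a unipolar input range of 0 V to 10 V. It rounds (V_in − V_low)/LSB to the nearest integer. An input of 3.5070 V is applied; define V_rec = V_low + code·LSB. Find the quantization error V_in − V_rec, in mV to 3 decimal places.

Step size: 10 V ÷ 2^11 = 4.883 mV.
(3.5070 − 0)/0.00488281 = 718.2336; round gives code 718.
Code 718 maps back to 0 + 718×0.00488281 V = 3.5058594 V.
Error = 3.5070 − 3.5058594 = 0.00114062 V = 1.141 mV.

1.141 mV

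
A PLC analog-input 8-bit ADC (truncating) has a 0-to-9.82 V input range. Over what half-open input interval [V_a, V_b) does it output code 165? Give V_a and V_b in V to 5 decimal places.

LSB = 9.82/2^8 = 38.359 mV.
V_a = V_low + 165·LSB = 6.3293 V; V_b = V_low + 166·LSB = 6.36766 V.

[6.32930 V, 6.36766 V)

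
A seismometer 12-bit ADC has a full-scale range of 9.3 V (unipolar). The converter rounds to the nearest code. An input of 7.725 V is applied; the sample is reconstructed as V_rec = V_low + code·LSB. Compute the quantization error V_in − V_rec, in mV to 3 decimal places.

0.732 mV

LSB = 9.3/2^12 = 2.271 mV.
(7.725 − 0)/0.00227051 = 3402.3226; round gives code 3402.
V_rec = 0 + 3402·0.00227051 = 7.7242676 V.
Difference: 0.000732422 V → 0.732 mV.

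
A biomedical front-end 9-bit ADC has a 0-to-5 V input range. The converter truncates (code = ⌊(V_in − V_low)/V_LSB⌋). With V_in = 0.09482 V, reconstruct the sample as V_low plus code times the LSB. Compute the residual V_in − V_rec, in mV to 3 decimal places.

LSB = 5/2^9 = 9.766 mV.
(V_in − V_low)/LSB = (0.09482 − 0)/0.00976562 = 9.7096 → code 9 (floor).
V_rec = 0 + 9·0.00976562 = 0.087890625 V.
Error = 0.09482 − 0.087890625 = 0.00692937 V = 6.929 mV.

6.929 mV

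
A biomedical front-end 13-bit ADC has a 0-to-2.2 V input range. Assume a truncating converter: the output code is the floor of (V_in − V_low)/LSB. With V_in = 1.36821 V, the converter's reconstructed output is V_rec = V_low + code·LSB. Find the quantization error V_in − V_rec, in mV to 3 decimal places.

0.192 mV

Step size: 2.2 V ÷ 2^13 = 268.55 µV.
(1.36821 − 0)/0.000268555 = 5094.7165; ⌊·⌋ gives code 5094.
Reconstructed: 1.3680176 V.
V_in − V_rec = 0.000192422 V = 0.192 mV.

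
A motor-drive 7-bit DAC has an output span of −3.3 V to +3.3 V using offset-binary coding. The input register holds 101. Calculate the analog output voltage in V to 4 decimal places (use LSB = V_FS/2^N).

LSB = 6.6 V / 2^7 = 51.562 mV.
V_out = (−3.3) + 101 × 0.0515625 V = 1.90781 V.

1.9078 V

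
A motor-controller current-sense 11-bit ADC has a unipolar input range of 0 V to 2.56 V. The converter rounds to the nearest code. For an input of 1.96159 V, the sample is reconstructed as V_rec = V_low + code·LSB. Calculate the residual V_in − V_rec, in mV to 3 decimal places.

One LSB is 2.56 V / 2048 = 1.250 mV.
Scaled input = 1569.2720 LSBs, so code = 1569.
Code 1569 maps back to 0 + 1569×0.00125 V = 1.96125 V.
Error = 1.96159 − 1.96125 = 0.00034 V = 0.340 mV.

0.340 mV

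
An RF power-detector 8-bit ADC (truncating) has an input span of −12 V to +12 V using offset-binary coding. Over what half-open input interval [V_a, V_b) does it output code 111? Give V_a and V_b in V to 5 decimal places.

[-1.59375 V, -1.50000 V)

LSB = 24/2^8 = 93.750 mV.
V_a = V_low + 111·LSB = -1.59375 V; V_b = V_low + 112·LSB = -1.5 V.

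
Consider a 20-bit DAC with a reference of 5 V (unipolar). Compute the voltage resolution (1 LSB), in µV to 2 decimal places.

4.77 µV

Full-scale span = 5 V.
LSB = 5 / 2^20 = 5 / 1048576 = 4.76837e-06 V = 4.77 µV.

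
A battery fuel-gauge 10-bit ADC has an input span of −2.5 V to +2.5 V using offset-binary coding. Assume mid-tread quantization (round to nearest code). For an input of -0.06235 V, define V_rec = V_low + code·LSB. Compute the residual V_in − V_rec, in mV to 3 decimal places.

Step size: 5 V ÷ 2^10 = 4.883 mV.
Scaled input = 499.2307 LSBs, so code = 499.
Code 499 maps back to (−2.5) + 499×0.00488281 V = -0.063476562 V.
Error = -0.06235 − (−0.063476562) = 0.00112656 V = 1.127 mV.

1.127 mV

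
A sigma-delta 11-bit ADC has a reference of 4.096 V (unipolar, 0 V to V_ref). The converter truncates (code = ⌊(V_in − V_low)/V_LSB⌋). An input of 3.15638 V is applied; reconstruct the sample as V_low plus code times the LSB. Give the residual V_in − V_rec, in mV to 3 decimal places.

LSB = 4.096/2^11 = 2.000 mV.
Scaled input = 1578.1900 LSBs, so code = 1578.
Code 1578 maps back to 0 + 1578×0.002 V = 3.156 V.
Difference: 0.00038 V → 0.380 mV.

0.380 mV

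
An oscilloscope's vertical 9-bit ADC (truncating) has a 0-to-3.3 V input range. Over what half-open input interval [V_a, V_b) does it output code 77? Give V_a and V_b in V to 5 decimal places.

LSB = 3.3/2^9 = 6.445 mV.
V_a = V_low + 77·LSB = 0.496289 V; V_b = V_low + 78·LSB = 0.502734 V.

[0.49629 V, 0.50273 V)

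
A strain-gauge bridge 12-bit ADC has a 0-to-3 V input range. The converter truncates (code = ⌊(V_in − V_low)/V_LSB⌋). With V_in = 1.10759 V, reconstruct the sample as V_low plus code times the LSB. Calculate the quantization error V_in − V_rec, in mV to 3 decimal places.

Step size: 3 V ÷ 2^12 = 0.732 mV.
Scaled input = 1512.2295 LSBs, so code = 1512.
Code 1512 maps back to 0 + 1512×0.000732422 V = 1.1074219 V.
Error = 1.10759 − 1.1074219 = 0.000168125 V = 0.168 mV.

0.168 mV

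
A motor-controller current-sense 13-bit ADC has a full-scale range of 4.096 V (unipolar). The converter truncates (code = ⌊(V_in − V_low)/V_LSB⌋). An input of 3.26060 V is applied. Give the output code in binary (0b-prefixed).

Full-scale span = 4.096 V; LSB = 4.096/2^13 = 0.500 mV.
Input sits at 6521.200 steps above V_low.
Floor → code 6521.
In binary (0b-prefixed): 0b1100101111001.

code 0b1100101111001 (decimal 6521)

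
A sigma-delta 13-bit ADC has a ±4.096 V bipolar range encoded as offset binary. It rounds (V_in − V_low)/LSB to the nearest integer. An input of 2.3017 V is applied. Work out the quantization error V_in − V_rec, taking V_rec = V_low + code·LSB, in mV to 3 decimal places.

One LSB is 8.192 V / 8192 = 1.000 mV.
(2.3017 − (−4.096))/0.001 = 6397.7000; round gives code 6398.
Reconstructed: 2.302 V.
Error = 2.3017 − 2.302 = -0.0003 V = -0.300 mV.

-0.300 mV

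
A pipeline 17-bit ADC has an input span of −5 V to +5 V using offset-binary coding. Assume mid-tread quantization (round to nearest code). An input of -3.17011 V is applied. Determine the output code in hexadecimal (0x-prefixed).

With 131072 levels over 10 V, one step is 76.29 µV.
(V_in − V_low)/LSB = (-3.17011 − (−5)) / 7.62939e-05 = 23984.734.
round(23984.734) = 23985.
In hexadecimal (0x-prefixed): 0x5DB1.

code 0x5DB1 (decimal 23985)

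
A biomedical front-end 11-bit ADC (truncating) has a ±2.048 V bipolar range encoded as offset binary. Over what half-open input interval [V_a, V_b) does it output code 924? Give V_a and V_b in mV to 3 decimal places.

[-200.000 mV, -198.000 mV)

LSB = 4.096/2^11 = 2.000 mV.
V_a = V_low + 924·LSB = -0.2 V; V_b = V_low + 925·LSB = -0.198 V.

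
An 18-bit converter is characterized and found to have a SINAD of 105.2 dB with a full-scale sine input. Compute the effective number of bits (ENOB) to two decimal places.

17.18 bits

ENOB = (SINAD − 1.76) / 6.02 = (105.2 − 1.76)/6.02 = 17.183.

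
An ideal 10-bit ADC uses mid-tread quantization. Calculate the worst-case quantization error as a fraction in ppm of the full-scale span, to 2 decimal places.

488.28 ppm

Rounding → worst-case error = ½ LSB = V_FS/2^11, so 1e+06/2048 = 488.281 ppm of full scale.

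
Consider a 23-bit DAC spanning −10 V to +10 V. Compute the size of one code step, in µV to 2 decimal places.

Full-scale span = 20 V.
LSB = 20 / 2^23 = 20 / 8388608 = 2.38419e-06 V = 2.38 µV.

2.38 µV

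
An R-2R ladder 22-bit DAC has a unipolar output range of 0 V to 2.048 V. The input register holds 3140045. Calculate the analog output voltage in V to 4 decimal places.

1.5332 V

LSB = 2.048 V / 2^22 = 0.49 µV.
V_out = 0 + 3140045 × 4.88281e-07 V = 1.53323 V.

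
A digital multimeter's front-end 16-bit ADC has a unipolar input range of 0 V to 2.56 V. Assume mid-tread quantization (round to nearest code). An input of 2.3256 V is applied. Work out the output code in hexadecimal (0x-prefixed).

With 65536 levels over 2.56 V, one step is 39.06 µV.
Input sits at 59535.360 steps above V_low.
round(59535.360) = 59535.
In hexadecimal (0x-prefixed): 0xE88F.

code 0xE88F (decimal 59535)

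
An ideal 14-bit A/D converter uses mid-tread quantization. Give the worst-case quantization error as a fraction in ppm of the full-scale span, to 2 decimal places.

30.52 ppm

Rounding → worst-case error = ½ LSB = V_FS/2^15, so 1e+06/32768 = 30.5176 ppm of full scale.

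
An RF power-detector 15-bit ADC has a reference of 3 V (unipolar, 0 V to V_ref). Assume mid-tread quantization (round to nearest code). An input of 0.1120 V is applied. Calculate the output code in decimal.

code 1223

LSB = 3 V / 32768 = 91.55 µV.
(0.1120 − 0) / 9.15527e-05 = 1223.339 LSBs.
So the output code is 1223.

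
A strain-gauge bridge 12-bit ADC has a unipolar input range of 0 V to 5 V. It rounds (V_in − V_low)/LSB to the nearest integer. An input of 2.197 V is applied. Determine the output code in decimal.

LSB = 5 V / 4096 = 1.221 mV.
Input sits at 1799.782 steps above V_low.
So the output code is 1800.

code 1800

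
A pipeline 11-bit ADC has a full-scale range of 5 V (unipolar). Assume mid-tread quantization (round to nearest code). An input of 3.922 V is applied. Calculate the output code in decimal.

LSB = 5 V / 2048 = 2.441 mV.
(V_in − V_low)/LSB = (3.922 − 0) / 0.00244141 = 1606.451.
So the output code is 1606.

code 1606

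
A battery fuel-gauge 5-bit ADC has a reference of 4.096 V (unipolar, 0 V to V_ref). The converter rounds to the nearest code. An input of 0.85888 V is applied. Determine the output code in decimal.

code 7

LSB = 4.096 V / 32 = 128.000 mV.
(V_in − V_low)/LSB = (0.85888 − 0) / 0.128 = 6.710.
round(6.710) = 7.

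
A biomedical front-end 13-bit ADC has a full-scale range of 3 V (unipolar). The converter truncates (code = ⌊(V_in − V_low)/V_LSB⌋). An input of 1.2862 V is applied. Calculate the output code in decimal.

With 8192 levels over 3 V, one step is 366.21 µV.
(V_in − V_low)/LSB = (1.2862 − 0) / 0.000366211 = 3512.183.
⌊·⌋(3512.183) = 3512.

code 3512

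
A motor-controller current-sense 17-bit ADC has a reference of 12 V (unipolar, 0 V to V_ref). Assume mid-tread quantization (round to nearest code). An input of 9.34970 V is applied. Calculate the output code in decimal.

code 102124

With 131072 levels over 12 V, one step is 91.55 µV.
(9.34970 − 0) / 9.15527e-05 = 102123.657 LSBs.
round(102123.657) = 102124.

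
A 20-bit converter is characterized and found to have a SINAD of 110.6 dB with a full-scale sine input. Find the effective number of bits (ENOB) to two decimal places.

ENOB = (SINAD − 1.76) / 6.02 = (110.6 − 1.76)/6.02 = 18.080.

18.08 bits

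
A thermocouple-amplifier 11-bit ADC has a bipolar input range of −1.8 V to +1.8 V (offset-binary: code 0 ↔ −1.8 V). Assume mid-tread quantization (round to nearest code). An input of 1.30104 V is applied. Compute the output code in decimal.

code 1764

With 2048 levels over 3.6 V, one step is 1.758 mV.
(1.30104 − (−1.8)) / 0.00175781 = 1764.147 LSBs.
Round → code 1764.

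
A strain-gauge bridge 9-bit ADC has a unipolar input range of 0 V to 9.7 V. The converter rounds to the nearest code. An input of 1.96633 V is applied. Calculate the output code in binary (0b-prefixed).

code 0b1101000 (decimal 104)

LSB = 9.7 V / 512 = 18.945 mV.
(V_in − V_low)/LSB = (1.96633 − 0) / 0.0189453 = 103.790.
Round → code 104.
In binary (0b-prefixed): 0b1101000.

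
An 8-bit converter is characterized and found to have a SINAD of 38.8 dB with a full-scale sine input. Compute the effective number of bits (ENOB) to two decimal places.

ENOB = (SINAD − 1.76) / 6.02 = (38.8 − 1.76)/6.02 = 6.153.

6.15 bits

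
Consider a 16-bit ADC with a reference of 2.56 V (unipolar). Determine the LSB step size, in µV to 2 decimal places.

39.06 µV

Full-scale span = 2.56 V.
LSB = 2.56 / 2^16 = 2.56 / 65536 = 3.90625e-05 V = 39.06 µV.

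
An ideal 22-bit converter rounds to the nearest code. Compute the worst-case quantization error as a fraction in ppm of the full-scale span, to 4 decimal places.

0.1192 ppm

Rounding → worst-case error = ½ LSB = V_FS/2^23, so 1e+06/8388608 = 0.119209 ppm of full scale.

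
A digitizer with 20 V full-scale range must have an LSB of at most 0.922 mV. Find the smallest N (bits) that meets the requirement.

15 bits

Number of steps required ≥ 20 V / 0.922 mV = 21691.97.
Need 2^N ≥ 21691.97; 2^14 = 16384, 2^15 = 32768.
Minimum N = 15.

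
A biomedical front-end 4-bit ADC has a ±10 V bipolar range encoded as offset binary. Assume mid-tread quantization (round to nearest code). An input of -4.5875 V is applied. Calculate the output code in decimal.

LSB = 20 V / 16 = 1.2500 V.
(-4.5875 − (−10)) / 1.25 = 4.330 LSBs.
So the output code is 4.

code 4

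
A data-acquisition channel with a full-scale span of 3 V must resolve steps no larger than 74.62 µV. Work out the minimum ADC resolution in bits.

16 bits

Number of steps required ≥ 3 V / 74.62 µV = 40203.70.
Need 2^N ≥ 40203.70; 2^15 = 32768, 2^16 = 65536.
Minimum N = 16.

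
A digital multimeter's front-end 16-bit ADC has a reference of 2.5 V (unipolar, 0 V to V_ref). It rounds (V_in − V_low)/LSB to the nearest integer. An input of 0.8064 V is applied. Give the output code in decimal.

code 21139

Full-scale span = 2.5 V; LSB = 2.5/2^16 = 38.15 µV.
(0.8064 − 0) / 3.8147e-05 = 21139.292 LSBs.
So the output code is 21139.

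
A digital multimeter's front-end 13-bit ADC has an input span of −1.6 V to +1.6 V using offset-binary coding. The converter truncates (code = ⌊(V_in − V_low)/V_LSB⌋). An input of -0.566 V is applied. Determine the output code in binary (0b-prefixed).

code 0b101001010111 (decimal 2647)

Full-scale span = 3.2 V; LSB = 3.2/2^13 = 390.62 µV.
Input sits at 2647.040 steps above V_low.
Floor → code 2647.
In binary (0b-prefixed): 0b101001010111.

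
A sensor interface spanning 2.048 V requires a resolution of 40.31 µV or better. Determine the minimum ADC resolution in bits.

Number of steps required ≥ 2.048 V / 40.31 µV = 50806.25.
Need 2^N ≥ 50806.25; 2^15 = 32768, 2^16 = 65536.
Minimum N = 16.

16 bits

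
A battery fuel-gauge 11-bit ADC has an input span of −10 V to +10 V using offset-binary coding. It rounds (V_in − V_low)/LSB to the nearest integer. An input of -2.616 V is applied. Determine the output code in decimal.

With 2048 levels over 20 V, one step is 9.766 mV.
(V_in − V_low)/LSB = (-2.616 − (−10)) / 0.00976562 = 756.122.
round(756.122) = 756.

code 756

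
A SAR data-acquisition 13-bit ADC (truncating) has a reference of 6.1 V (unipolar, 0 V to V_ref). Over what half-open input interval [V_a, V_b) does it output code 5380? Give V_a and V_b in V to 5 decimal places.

[4.00610 V, 4.00685 V)

LSB = 6.1/2^13 = 0.745 mV.
V_a = V_low + 5380·LSB = 4.0061 V; V_b = V_low + 5381·LSB = 4.00685 V.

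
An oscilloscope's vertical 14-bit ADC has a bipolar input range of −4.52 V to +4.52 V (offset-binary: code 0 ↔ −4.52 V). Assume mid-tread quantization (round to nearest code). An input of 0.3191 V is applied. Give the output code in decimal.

With 16384 levels over 9.04 V, one step is 0.552 mV.
Input sits at 8770.333 steps above V_low.
round(8770.333) = 8770.

code 8770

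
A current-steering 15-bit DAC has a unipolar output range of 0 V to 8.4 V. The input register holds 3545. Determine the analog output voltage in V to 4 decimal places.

0.9088 V

LSB = 8.4 V / 2^15 = 256.35 µV.
V_out = 0 + 3545 × 0.000256348 V = 0.908752 V.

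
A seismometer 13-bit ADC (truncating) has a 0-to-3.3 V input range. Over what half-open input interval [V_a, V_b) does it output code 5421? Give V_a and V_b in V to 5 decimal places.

LSB = 3.3/2^13 = 402.83 µV.
V_a = V_low + 5421·LSB = 2.18375 V; V_b = V_low + 5422·LSB = 2.18416 V.

[2.18375 V, 2.18416 V)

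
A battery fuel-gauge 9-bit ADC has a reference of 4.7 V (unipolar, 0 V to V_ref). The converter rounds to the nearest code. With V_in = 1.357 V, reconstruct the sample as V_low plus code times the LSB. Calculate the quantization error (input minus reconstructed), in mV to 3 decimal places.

-1.594 mV

LSB = 4.7/2^9 = 9.180 mV.
(1.357 − 0)/0.00917969 = 147.8264; round gives code 148.
Code 148 maps back to 0 + 148×0.00917969 V = 1.3585938 V.
Error = 1.357 − 1.3585938 = -0.00159375 V = -1.594 mV.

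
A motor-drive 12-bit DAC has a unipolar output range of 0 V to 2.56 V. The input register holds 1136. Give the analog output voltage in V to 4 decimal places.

LSB = 2.56 V / 2^12 = 0.625 mV.
V_out = 0 + 1136 × 0.000625 V = 0.71 V.

0.7100 V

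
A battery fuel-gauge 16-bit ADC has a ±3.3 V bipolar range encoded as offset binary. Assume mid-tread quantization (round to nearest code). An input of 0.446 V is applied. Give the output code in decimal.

code 37197

Full-scale span = 6.6 V; LSB = 6.6/2^16 = 100.71 µV.
(0.446 − (−3.3)) / 0.000100708 = 37196.645 LSBs.
So the output code is 37197.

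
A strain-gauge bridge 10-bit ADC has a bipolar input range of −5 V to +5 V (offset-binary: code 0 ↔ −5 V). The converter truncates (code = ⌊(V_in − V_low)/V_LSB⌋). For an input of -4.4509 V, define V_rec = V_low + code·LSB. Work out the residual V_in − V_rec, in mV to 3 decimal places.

2.225 mV

LSB = 10/2^10 = 9.766 mV.
(-4.4509 − (−5))/0.00976562 = 56.2278; ⌊·⌋ gives code 56.
V_rec = (−5) + 56·0.00976562 = -4.453125 V.
Error = -4.4509 − (−4.453125) = 0.002225 V = 2.225 mV.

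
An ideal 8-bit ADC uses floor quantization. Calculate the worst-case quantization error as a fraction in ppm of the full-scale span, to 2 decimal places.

3906.25 ppm

Truncating → worst-case error = 1 LSB = V_FS/2^8, so 1e+06/256 = 3906.25 ppm of full scale.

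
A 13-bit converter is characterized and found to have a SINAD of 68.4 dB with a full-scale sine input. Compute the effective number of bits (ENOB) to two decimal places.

11.07 bits

ENOB = (SINAD − 1.76) / 6.02 = (68.4 − 1.76)/6.02 = 11.070.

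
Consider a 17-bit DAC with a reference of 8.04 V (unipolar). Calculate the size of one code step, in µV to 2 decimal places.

Full-scale span = 8.04 V.
LSB = 8.04 / 2^17 = 8.04 / 131072 = 6.13403e-05 V = 61.34 µV.

61.34 µV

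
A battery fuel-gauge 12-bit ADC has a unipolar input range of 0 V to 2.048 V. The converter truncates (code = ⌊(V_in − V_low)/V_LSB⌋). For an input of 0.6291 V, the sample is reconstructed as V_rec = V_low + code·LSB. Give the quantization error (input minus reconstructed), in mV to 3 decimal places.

LSB = 2.048/2^12 = 0.500 mV.
Scaled input = 1258.2000 LSBs, so code = 1258.
V_rec = 0 + 1258·0.0005 = 0.629 V.
Difference: 0.0001 V → 0.100 mV.

0.100 mV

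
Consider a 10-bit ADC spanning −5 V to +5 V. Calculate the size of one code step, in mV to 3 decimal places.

9.766 mV

Full-scale span = 10 V.
LSB = 10 / 2^10 = 10 / 1024 = 0.00976562 V = 9.766 mV.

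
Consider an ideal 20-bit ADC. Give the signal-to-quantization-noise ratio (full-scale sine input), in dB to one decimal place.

SNR ≈ 6.02·N + 1.76 dB = 6.02·20 + 1.76 = 122.16 dB.

122.2 dB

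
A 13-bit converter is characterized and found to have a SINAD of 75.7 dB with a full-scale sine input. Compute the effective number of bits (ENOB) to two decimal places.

12.28 bits

ENOB = (SINAD − 1.76) / 6.02 = (75.7 − 1.76)/6.02 = 12.282.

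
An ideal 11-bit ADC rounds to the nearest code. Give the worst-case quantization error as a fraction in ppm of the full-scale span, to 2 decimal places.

244.14 ppm

Rounding → worst-case error = ½ LSB = V_FS/2^12, so 1e+06/4096 = 244.141 ppm of full scale.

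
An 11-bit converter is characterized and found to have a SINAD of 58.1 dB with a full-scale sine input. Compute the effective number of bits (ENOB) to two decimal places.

ENOB = (SINAD − 1.76) / 6.02 = (58.1 − 1.76)/6.02 = 9.359.

9.36 bits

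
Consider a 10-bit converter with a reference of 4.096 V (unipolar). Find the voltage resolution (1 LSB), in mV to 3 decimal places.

Full-scale span = 4.096 V.
LSB = 4.096 / 2^10 = 4.096 / 1024 = 0.004 V = 4.000 mV.

4.000 mV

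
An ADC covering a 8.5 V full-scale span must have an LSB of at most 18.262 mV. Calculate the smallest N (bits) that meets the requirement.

9 bits

Number of steps required ≥ 8.5 V / 18.262 mV = 465.45.
Need 2^N ≥ 465.45; 2^8 = 256, 2^9 = 512.
Minimum N = 9.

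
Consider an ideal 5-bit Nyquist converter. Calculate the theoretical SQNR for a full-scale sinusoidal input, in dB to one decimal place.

SNR ≈ 6.02·N + 1.76 dB = 6.02·5 + 1.76 = 31.86 dB.

31.9 dB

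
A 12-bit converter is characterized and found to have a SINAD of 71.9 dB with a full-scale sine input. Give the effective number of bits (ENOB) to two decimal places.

ENOB = (SINAD − 1.76) / 6.02 = (71.9 − 1.76)/6.02 = 11.651.

11.65 bits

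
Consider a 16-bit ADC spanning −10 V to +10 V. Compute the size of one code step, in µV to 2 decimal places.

305.18 µV

Full-scale span = 20 V.
LSB = 20 / 2^16 = 20 / 65536 = 0.000305176 V = 305.18 µV.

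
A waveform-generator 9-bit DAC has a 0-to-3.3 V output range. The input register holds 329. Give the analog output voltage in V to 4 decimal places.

2.1205 V

LSB = 3.3 V / 2^9 = 6.445 mV.
V_out = 0 + 329 × 0.00644531 V = 2.12051 V.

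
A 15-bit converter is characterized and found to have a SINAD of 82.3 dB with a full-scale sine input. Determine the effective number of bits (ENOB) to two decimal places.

13.38 bits

ENOB = (SINAD − 1.76) / 6.02 = (82.3 − 1.76)/6.02 = 13.379.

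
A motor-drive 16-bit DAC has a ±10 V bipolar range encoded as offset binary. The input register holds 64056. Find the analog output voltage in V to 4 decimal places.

LSB = 20 V / 2^16 = 305.18 µV.
V_out = (−10) + 64056 × 0.000305176 V = 9.54834 V.

9.5483 V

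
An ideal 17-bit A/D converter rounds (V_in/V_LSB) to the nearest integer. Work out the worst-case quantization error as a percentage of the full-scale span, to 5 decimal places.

0.00038 %

Rounding → worst-case error = ½ LSB = V_FS/2^18, so 100/262144 = 0.00038147 % of full scale.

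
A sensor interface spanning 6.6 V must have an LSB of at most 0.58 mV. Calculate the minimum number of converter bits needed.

14 bits

Number of steps required ≥ 6.6 V / 0.58 mV = 11379.31.
Need 2^N ≥ 11379.31; 2^13 = 8192, 2^14 = 16384.
Minimum N = 14.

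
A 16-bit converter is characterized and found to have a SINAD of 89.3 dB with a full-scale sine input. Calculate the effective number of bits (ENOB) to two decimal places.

ENOB = (SINAD − 1.76) / 6.02 = (89.3 − 1.76)/6.02 = 14.542.

14.54 bits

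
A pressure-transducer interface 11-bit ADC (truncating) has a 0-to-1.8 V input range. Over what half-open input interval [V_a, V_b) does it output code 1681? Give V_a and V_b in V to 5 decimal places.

LSB = 1.8/2^11 = 0.879 mV.
V_a = V_low + 1681·LSB = 1.47744 V; V_b = V_low + 1682·LSB = 1.47832 V.

[1.47744 V, 1.47832 V)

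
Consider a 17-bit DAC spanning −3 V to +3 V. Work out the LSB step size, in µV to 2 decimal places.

Full-scale span = 6 V.
LSB = 6 / 2^17 = 6 / 131072 = 4.57764e-05 V = 45.78 µV.

45.78 µV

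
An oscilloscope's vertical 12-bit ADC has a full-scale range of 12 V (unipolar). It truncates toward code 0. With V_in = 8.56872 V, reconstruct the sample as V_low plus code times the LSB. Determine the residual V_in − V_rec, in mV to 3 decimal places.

Step size: 12 V ÷ 2^12 = 2.930 mV.
(V_in − V_low)/LSB = (8.56872 − 0)/0.00292969 = 2924.7898 → code 2924 (floor).
V_rec = 0 + 2924·0.00292969 = 8.5664062 V.
V_in − V_rec = 0.00231375 V = 2.314 mV.

2.314 mV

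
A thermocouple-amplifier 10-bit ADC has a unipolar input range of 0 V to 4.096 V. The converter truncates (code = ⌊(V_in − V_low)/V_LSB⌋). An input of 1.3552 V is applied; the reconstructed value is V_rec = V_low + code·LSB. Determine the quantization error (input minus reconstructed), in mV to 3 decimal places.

Step size: 4.096 V ÷ 2^10 = 4.000 mV.
(V_in − V_low)/LSB = (1.3552 − 0)/0.004 = 338.8000 → code 338 (floor).
Code 338 maps back to 0 + 338×0.004 V = 1.352 V.
V_in − V_rec = 0.0032 V = 3.200 mV.

3.200 mV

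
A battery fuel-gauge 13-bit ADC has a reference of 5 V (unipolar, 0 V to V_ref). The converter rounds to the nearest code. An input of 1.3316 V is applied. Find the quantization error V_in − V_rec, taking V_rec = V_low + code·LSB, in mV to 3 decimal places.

One LSB is 5 V / 8192 = 0.610 mV.
(V_in − V_low)/LSB = (1.3316 − 0)/0.000610352 = 2181.6934 → code 2182 (round).
Code 2182 maps back to 0 + 2182×0.000610352 V = 1.3317871 V.
V_in − V_rec = -0.000187109 V = -0.187 mV.

-0.187 mV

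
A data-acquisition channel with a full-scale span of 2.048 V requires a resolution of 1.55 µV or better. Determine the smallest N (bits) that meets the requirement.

21 bits

Number of steps required ≥ 2.048 V / 1.55 µV = 1321290.32.
Need 2^N ≥ 1321290.32; 2^20 = 1048576, 2^21 = 2097152.
Minimum N = 21.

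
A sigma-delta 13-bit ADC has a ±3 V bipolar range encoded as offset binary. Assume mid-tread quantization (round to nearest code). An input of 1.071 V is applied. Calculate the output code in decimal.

LSB = 6 V / 8192 = 0.732 mV.
(V_in − V_low)/LSB = (1.071 − (−3)) / 0.000732422 = 5558.272.
round(5558.272) = 5558.

code 5558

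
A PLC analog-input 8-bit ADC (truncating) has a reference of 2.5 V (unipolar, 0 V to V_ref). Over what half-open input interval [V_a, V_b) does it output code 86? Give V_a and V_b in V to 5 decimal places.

LSB = 2.5/2^8 = 9.766 mV.
V_a = V_low + 86·LSB = 0.839844 V; V_b = V_low + 87·LSB = 0.849609 V.

[0.83984 V, 0.84961 V)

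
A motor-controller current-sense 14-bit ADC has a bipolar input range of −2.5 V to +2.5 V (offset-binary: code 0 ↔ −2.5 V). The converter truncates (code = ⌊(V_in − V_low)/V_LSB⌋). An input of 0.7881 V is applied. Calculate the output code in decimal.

LSB = 5 V / 16384 = 305.18 µV.
Input sits at 10774.446 steps above V_low.
So the output code is 10774.

code 10774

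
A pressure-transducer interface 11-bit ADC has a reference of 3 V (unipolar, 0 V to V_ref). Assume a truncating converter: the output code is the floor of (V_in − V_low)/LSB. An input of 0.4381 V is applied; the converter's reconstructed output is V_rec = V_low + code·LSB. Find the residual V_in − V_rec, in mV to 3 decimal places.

0.112 mV

Step size: 3 V ÷ 2^11 = 1.465 mV.
(V_in − V_low)/LSB = (0.4381 − 0)/0.00146484 = 299.0763 → code 299 (floor).
Code 299 maps back to 0 + 299×0.00146484 V = 0.43798828 V.
V_in − V_rec = 0.000111719 V = 0.112 mV.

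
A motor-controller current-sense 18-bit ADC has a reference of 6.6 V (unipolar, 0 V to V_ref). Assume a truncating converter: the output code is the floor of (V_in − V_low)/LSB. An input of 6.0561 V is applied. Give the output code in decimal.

code 240540

LSB = 6.6 V / 262144 = 25.18 µV.
(6.0561 − 0) / 2.5177e-05 = 240540.951 LSBs.
Floor → code 240540.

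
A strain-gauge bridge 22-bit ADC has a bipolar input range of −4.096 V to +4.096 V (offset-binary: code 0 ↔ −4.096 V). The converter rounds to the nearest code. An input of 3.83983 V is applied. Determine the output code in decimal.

code 4063145

With 4194304 levels over 8.192 V, one step is 1.95 µV.
(V_in − V_low)/LSB = (3.83983 − (−4.096)) / 1.95313e-06 = 4063144.960.
Round → code 4063145.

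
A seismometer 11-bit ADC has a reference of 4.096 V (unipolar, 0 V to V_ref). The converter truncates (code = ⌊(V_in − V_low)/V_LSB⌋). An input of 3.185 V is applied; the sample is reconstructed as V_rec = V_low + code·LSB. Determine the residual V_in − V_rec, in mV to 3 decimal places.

1.000 mV

One LSB is 4.096 V / 2048 = 2.000 mV.
Scaled input = 1592.5000 LSBs, so code = 1592.
Code 1592 maps back to 0 + 1592×0.002 V = 3.184 V.
Difference: 0.001 V → 1.000 mV.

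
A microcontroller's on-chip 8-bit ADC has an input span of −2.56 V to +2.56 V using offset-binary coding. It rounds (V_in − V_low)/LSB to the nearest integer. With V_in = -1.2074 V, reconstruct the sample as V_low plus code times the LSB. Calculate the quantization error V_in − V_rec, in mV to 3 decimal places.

Step size: 5.12 V ÷ 2^8 = 20.000 mV.
Scaled input = 67.6300 LSBs, so code = 68.
V_rec = (−2.56) + 68·0.02 = -1.2 V.
V_in − V_rec = -0.0074 V = -7.400 mV.

-7.400 mV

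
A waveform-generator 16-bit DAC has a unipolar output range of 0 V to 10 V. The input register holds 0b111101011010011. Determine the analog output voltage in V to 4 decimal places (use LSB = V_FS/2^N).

LSB = 10 V / 2^16 = 152.59 µV.
Code 0b111101011010011 = 31443 decimal.
V_out = 0 + 31443 × 0.000152588 V = 4.79782 V.

4.7978 V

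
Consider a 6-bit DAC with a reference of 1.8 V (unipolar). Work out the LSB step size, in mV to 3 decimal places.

28.125 mV

Full-scale span = 1.8 V.
LSB = 1.8 / 2^6 = 1.8 / 64 = 0.028125 V = 28.125 mV.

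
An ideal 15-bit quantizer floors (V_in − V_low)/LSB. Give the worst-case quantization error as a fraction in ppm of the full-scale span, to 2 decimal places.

Truncating → worst-case error = 1 LSB = V_FS/2^15, so 1e+06/32768 = 30.5176 ppm of full scale.

30.52 ppm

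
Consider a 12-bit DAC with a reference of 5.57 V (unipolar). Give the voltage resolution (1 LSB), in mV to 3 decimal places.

1.360 mV

Full-scale span = 5.57 V.
LSB = 5.57 / 2^12 = 5.57 / 4096 = 0.00135986 V = 1.360 mV.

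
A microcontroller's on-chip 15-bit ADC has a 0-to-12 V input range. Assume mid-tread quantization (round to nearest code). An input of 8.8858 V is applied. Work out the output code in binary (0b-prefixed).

Full-scale span = 12 V; LSB = 12/2^15 = 366.21 µV.
(V_in − V_low)/LSB = (8.8858 − 0) / 0.000366211 = 24264.158.
So the output code is 24264.
In binary (0b-prefixed): 0b101111011001000.

code 0b101111011001000 (decimal 24264)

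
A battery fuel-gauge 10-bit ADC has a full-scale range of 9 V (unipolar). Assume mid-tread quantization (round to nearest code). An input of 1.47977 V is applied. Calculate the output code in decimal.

LSB = 9 V / 1024 = 8.789 mV.
Input sits at 168.365 steps above V_low.
round(168.365) = 168.

code 168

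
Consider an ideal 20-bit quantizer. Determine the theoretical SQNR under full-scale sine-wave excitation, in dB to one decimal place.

SNR ≈ 6.02·N + 1.76 dB = 6.02·20 + 1.76 = 122.16 dB.

122.2 dB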